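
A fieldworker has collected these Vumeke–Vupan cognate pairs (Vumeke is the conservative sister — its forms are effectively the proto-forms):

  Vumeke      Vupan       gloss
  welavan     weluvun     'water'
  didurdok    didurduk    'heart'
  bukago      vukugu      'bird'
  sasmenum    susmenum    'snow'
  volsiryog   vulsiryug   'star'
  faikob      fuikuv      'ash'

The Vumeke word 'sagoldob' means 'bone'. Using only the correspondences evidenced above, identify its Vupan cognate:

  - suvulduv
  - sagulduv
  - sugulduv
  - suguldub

bukago ~ vukugu, sasmenum ~ susmenum — Vumeke a corresponds to Vupan u after a consonant, before a consonant other than r, m, n, p, b, f, v.
didurdok ~ didurduk, volsiryog ~ vulsiryug — Vumeke o corresponds to Vupan u after a consonant, before a consonant other than r, m, n, p, b, f, v.
faikob ~ fuikuv — Vumeke o corresponds to Vupan u after a consonant, before a labial obstruent.
faikob ~ fuikuv — Vumeke b corresponds to Vupan v word-finally.
Applying these to Vumeke 'sagoldob':
  sagoldob → sugoldob   (a→u after a consonant, before a consonant other than r, m, n, p, b, f, v)
  sugoldob → suguldob   (o→u after a consonant, before a consonant other than r, m, n, p, b, f, v)
  suguldob → suguldub   (o→u after a consonant, before a labial obstruent)
  suguldub → sugulduv   (b→v word-finally)
So the Vupan cognate is 'sugulduv'.

sugulduv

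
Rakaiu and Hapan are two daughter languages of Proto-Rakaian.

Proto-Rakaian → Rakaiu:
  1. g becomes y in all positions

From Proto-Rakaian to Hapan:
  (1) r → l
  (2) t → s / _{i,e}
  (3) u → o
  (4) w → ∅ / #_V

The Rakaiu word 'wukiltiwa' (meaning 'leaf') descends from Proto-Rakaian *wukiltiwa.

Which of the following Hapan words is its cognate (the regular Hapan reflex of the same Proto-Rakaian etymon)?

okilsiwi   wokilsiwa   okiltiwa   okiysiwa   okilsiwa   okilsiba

okilsiwa

Hapan: *wukiltiwa > wukilsiwa > wokilsiwa > okilsiwa  (by palatalisation, vowel merger, glide loss)
Only 'okilsiwa' matches the regular Hapan development of *wukiltiwa.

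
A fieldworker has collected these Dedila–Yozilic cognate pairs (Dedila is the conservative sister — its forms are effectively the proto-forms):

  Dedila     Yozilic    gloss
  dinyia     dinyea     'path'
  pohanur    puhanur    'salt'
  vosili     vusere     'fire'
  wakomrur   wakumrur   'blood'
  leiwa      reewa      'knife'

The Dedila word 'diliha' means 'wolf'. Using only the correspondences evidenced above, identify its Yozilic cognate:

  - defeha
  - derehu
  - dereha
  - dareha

dereha

vosili ~ vusere — Dedila i corresponds to Yozilic e after a consonant, before a consonant other than r, m, n, p, b, f, v.
vosili ~ vusere — Dedila l corresponds to Yozilic r between vowels (before a front vowel).
Applying these to Dedila 'diliha':
  diliha → deliha   (i→e after a consonant, before a consonant other than r, m, n, p, b, f, v)
  deliha → deriha   (l→r between vowels (before a front vowel))
  deriha → dereha   (i→e after a consonant, before a consonant other than r, m, n, p, b, f, v)
So the Yozilic cognate is 'dereha'.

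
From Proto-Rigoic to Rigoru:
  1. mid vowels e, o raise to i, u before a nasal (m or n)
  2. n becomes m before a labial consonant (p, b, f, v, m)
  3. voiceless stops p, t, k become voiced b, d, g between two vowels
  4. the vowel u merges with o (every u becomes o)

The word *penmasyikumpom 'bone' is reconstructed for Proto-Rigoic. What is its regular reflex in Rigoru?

pimmasyigompom

Rigoru: start from *penmasyikumpom.
  rule 1 (pre-nasal raising): penmasyikumpom → pinmasyikumpum
  rule 2 (nasal place assimilation): pinmasyikumpum → pimmasyikumpum
  rule 3 (intervocalic voicing): pimmasyikumpum → pimmasyigumpum
  rule 4 (vowel merger): pimmasyigumpum → pimmasyigompom
  ⇒ Rigoru pimmasyigompom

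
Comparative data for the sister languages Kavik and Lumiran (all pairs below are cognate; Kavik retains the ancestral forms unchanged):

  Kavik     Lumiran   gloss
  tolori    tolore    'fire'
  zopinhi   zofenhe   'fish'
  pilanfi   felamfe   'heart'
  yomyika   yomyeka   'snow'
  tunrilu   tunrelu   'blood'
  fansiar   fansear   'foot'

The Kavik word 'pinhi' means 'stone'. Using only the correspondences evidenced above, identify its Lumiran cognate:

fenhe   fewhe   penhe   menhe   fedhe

fenhe

pilanfi ~ felamfe — Kavik p corresponds to Lumiran f word-initially before a front vowel.
zopinhi ~ zofenhe — Kavik i corresponds to Lumiran e after a consonant, before a nasal.
tolori ~ tolore, zopinhi ~ zofenhe — Kavik i corresponds to Lumiran e word-finally.
Applying these to Kavik 'pinhi':
  pinhi → finhi   (p→f word-initially before a front vowel)
  finhi → fenhi   (i→e after a consonant, before a nasal)
  fenhi → fenhe   (i→e word-finally)
So the Lumiran cognate is 'fenhe'.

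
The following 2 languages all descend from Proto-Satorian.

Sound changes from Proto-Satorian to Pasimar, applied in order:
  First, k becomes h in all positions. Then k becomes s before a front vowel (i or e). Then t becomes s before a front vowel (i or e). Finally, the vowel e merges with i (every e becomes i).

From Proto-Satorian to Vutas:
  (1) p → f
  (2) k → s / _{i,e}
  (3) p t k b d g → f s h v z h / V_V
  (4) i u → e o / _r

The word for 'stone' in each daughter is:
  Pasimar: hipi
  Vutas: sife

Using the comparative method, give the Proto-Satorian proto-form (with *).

*kipe

Position 4: Pasimar has i, Vutas has e. Taking the neighbouring segments as reconstructed: Pasimar i could go back to *e or *i; Vutas e can only go back to *e — the one source consistent with every daughter is *e.
Position 3: Pasimar has p, Vutas has f. Pasimar preserves p here (none of its changes turn any other segment into p), so the proto-segment is *p.
Continuing position by position gives *kipe; check it forward:
Pasimar: start from *kipe.
  rule 1 (unconditioned shift): kipe → hipe
  rule 2: no change — hipe
  rule 3: no change — hipe
  rule 4 (vowel merger): hipe → hipi
  ⇒ Pasimar hipi
Vutas: start from *kipe.
  rule 1 (unconditioned shift): kipe → kife
  rule 2 (palatalisation): kife → sife
  rule 3: no change — sife
  rule 4: no change — sife
  ⇒ Vutas sife
*kipe is the unique common source.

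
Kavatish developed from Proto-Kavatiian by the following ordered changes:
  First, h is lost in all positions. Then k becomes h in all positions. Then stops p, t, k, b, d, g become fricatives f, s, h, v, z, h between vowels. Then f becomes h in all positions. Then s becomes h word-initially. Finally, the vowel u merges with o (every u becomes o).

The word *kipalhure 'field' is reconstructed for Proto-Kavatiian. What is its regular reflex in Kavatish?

Kavatish: start from *kipalhure.
  rule 1 (h-loss): kipalhure → kipalure
  rule 2 (unconditioned shift): kipalure → hipalure
  rule 3 (intervocalic lenition): hipalure → hifalure
  rule 4 (unconditioned shift): hifalure → hihalure
  rule 5: no change — hihalure
  rule 6 (vowel merger): hihalure → hihalore
  ⇒ Kavatish hihalore

hihalore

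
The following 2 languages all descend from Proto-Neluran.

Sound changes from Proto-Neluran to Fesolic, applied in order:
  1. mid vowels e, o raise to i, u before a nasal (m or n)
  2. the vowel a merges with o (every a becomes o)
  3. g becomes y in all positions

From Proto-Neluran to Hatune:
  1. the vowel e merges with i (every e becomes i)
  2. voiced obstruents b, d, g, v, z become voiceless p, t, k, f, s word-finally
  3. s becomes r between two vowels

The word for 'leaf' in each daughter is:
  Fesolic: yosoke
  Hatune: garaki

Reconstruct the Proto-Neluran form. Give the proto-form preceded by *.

*gasake

Position 4: Fesolic has o, Hatune has a. Hatune preserves a here (none of its changes turn any other segment into a), so the proto-segment is *a.
Position 1: Fesolic has y, Hatune has g. Hatune preserves g here (none of its changes turn any other segment into g), so the proto-segment is *g.
Continuing position by position gives *gasake; check it forward:
Fesolic: start from *gasake.
  rule 1: no change — gasake
  rule 2 (vowel merger): gasake → gosoke
  rule 3 (unconditioned shift): gosoke → yosoke
  ⇒ Fesolic yosoke
Hatune: *gasake > gasaki > garaki  (by vowel merger, rhotacism)
*gasake is the unique common source.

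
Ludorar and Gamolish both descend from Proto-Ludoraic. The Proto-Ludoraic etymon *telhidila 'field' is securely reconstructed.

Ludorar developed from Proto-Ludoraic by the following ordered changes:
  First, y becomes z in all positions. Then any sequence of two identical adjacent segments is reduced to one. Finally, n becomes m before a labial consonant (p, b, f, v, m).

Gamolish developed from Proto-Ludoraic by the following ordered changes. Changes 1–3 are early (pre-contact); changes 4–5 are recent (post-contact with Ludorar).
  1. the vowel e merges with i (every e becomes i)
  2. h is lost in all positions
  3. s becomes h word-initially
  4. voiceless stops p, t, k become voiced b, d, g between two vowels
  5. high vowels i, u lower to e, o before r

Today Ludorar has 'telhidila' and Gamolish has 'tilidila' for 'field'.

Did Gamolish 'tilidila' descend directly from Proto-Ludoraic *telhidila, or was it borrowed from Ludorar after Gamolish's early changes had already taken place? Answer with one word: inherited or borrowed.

inherited

If inherited, *telhidila would pass through all of Gamolish's changes:
Gamolish: *telhidila
  telhidila → tilhidila   [vowel merger]
  tilhidila → tilidila   [h-loss]
  tilidila (rule 3 does not apply)
  tilidila (rule 4 does not apply)
  tilidila (rule 5 does not apply)
  giving Gamolish tilidila.
If borrowed from Ludorar 'telhidila' after the early changes, it would undergo only the recent ones:
  rule 4 (intervocalic voicing): no change (telhidila)
  rule 5 (pre-rhotic lowering): no change (telhidila)
  ⇒ as a loan: telhidila
Gamolish 'tilidila' matches the inherited outcome exactly, so it is an inherited cognate, not a loan.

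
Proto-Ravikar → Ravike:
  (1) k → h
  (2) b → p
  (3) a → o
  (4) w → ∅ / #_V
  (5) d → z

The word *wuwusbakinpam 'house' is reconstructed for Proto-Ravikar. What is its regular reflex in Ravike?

Ravike: start from *wuwusbakinpam.
  rule 1 (unconditioned shift): wuwusbakinpam → wuwusbahinpam
  rule 2 (unconditioned shift): wuwusbahinpam → wuwuspahinpam
  rule 3 (vowel merger): wuwuspahinpam → wuwuspohinpom
  rule 4 (glide loss): wuwuspohinpom → uwuspohinpom
  rule 5: no change — uwuspohinpom
  ⇒ Ravike uwuspohinpom

uwuspohinpom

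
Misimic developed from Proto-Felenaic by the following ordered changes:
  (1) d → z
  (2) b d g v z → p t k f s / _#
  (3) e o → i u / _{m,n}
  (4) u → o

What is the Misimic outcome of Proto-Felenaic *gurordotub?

gororzotop

Misimic: *gurordotub
  gurordotub → gurorzotub   [unconditioned shift]
  gurorzotub → gurorzotup   [final devoicing]
  gurorzotup (rule 3 does not apply)
  gurorzotup → gororzotop   [vowel merger]
  giving Misimic gororzotop.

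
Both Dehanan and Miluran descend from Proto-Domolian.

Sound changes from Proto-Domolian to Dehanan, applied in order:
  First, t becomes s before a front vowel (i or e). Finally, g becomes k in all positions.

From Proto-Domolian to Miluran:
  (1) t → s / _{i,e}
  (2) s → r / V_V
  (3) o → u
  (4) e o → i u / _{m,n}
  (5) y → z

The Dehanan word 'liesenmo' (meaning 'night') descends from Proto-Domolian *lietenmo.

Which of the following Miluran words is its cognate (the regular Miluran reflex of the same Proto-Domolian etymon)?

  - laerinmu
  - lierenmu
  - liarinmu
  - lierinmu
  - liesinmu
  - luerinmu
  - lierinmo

Miluran: start from *lietenmo.
  rule 1 (palatalisation): lietenmo → liesenmo
  rule 2 (rhotacism): liesenmo → lierenmo
  rule 3 (vowel merger): lierenmo → lierenmu
  rule 4 (pre-nasal raising): lierenmu → lierinmu
  rule 5: no change — lierinmu
  ⇒ Miluran lierinmu
Among the options, 'lierinmu' alone shows every Miluran change applied in order.

lierinmu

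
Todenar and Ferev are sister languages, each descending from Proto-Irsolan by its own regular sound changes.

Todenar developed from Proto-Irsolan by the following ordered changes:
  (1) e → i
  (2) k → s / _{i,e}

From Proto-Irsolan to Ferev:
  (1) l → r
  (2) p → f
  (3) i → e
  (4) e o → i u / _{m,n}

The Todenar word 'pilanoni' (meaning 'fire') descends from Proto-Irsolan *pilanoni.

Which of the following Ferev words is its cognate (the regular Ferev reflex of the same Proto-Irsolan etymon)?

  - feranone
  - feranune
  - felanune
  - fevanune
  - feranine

feranune

Ferev: *pilanoni
  pilanoni → piranoni   [unconditioned shift]
  piranoni → firanoni   [unconditioned shift]
  firanoni → feranone   [vowel merger]
  feranone → feranune   [pre-nasal raising]
  giving Ferev feranune.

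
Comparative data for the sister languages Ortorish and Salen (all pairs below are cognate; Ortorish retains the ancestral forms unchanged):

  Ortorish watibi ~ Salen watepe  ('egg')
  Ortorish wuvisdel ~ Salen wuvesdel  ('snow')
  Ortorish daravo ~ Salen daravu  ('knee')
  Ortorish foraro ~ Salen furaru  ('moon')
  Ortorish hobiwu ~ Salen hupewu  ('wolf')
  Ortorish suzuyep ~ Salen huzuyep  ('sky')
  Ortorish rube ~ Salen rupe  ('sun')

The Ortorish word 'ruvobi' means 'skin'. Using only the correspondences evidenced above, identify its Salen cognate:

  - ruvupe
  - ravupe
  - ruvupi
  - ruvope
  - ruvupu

ruvupe

hobiwu ~ hupewu — Ortorish o corresponds to Salen u after a consonant, before a labial obstruent.
watibi ~ watepe, hobiwu ~ hupewu — Ortorish b corresponds to Salen p between vowels (before a front vowel).
watibi ~ watepe — Ortorish i corresponds to Salen e word-finally.
Applying these to Ortorish 'ruvobi':
  ruvobi → ruvubi   (o→u after a consonant, before a labial obstruent)
  ruvubi → ruvupi   (b→p between vowels (before a front vowel))
  ruvupi → ruvupe   (i→e word-finally)
So the Salen cognate is 'ruvupe'.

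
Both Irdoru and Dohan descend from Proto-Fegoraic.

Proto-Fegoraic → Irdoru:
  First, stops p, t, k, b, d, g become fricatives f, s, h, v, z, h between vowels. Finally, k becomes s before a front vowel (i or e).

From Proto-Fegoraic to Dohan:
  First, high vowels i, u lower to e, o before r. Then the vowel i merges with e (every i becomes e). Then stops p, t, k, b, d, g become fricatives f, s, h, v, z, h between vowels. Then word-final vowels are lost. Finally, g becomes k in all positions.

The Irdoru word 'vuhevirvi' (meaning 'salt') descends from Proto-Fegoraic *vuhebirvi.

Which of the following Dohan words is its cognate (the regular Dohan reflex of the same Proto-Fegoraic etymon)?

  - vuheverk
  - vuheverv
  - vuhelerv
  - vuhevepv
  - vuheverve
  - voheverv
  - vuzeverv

Dohan: *vuhebirvi
  vuhebirvi → vuhebervi   [pre-rhotic lowering]
  vuhebervi → vuheberve   [vowel merger]
  vuheberve → vuheverve   [intervocalic lenition]
  vuheverve → vuheverv   [apocope]
  vuheverv (rule 5 does not apply)
  giving Dohan vuheverv.

vuheverv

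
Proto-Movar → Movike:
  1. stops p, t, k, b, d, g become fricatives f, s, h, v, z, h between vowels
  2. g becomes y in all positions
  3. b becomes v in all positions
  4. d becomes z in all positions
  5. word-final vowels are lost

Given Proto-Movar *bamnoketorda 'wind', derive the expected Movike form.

Movike: start from *bamnoketorda.
  rule 1 (intervocalic lenition): bamnoketorda → bamnohesorda
  rule 2: no change — bamnohesorda
  rule 3 (unconditioned shift): bamnohesorda → vamnohesorda
  rule 4 (unconditioned shift): vamnohesorda → vamnohesorza
  rule 5 (apocope): vamnohesorza → vamnohesorz
  ⇒ Movike vamnohesorz

vamnohesorz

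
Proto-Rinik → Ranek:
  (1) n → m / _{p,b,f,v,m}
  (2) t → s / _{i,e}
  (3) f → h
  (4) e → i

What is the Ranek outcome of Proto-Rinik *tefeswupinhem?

sihiswupinhim

Ranek: *tefeswupinhem > sefeswupinhem > seheswupinhem > sihiswupinhim  (by palatalisation, unconditioned shift, vowel merger)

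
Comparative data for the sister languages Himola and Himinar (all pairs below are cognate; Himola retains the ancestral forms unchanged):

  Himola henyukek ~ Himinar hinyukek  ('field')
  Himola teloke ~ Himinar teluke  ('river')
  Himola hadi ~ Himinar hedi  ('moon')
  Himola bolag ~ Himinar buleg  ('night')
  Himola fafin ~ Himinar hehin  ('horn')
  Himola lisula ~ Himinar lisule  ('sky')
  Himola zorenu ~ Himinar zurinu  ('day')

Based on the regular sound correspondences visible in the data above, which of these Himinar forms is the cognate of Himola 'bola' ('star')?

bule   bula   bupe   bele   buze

teloke ~ teluke, bolag ~ buleg — Himola o corresponds to Himinar u after a consonant, before a consonant other than r, m, n, p, b, f, v.
lisula ~ lisule — Himola a corresponds to Himinar e word-finally.
Applying these to Himola 'bola':
  bola → bula   (o→u after a consonant, before a consonant other than r, m, n, p, b, f, v)
  bula → bule   (a→e word-finally)
So the Himinar cognate is 'bule'.

bule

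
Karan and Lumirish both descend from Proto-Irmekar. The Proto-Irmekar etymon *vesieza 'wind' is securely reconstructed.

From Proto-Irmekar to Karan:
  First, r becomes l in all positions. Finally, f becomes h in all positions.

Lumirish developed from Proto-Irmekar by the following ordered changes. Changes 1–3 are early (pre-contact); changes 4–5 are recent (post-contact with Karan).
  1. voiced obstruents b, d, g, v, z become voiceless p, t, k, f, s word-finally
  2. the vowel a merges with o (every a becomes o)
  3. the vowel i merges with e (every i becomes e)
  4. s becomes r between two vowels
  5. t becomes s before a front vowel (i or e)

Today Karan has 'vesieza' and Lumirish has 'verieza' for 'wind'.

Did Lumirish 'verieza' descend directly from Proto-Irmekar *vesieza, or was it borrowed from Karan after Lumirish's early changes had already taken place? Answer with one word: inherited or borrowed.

borrowed

If inherited, *vesieza would pass through all of Lumirish's changes:
Lumirish: start from *vesieza.
  rule 1: no change — vesieza
  rule 2 (vowel merger): vesieza → vesiezo
  rule 3 (vowel merger): vesiezo → veseezo
  rule 4 (rhotacism): veseezo → vereezo
  rule 5: no change — vereezo
  ⇒ Lumirish vereezo
If borrowed from Karan 'vesieza' after the early changes, it would undergo only the recent ones:
  rule 4 (rhotacism): vesieza → verieza
  rule 5 (palatalisation): no change (verieza)
  ⇒ as a loan: verieza
Lumirish 'verieza' matches the loan outcome 'verieza', not the inherited 'vereezo' — it skipped the early Lumirish changes, so it was borrowed from Karan.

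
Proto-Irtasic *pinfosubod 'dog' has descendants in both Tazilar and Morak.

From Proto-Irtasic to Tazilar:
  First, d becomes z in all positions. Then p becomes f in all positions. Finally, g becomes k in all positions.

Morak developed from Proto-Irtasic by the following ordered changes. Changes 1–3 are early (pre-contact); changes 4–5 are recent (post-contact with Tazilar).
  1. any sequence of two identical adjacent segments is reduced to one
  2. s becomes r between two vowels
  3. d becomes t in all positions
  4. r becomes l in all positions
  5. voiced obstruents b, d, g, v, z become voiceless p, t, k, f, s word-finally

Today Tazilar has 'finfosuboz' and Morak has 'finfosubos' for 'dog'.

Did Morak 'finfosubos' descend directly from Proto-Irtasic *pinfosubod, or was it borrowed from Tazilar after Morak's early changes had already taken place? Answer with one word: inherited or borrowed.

borrowed

If inherited, *pinfosubod would pass through all of Morak's changes:
Morak: *pinfosubod
  pinfosubod (rule 1 does not apply)
  pinfosubod → pinforubod   [rhotacism]
  pinforubod → pinforubot   [unconditioned shift]
  pinforubot → pinfolubot   [unconditioned shift]
  pinfolubot (rule 5 does not apply)
  giving Morak pinfolubot.
If borrowed from Tazilar 'finfosuboz' after the early changes, it would undergo only the recent ones:
  rule 4 (unconditioned shift): no change (finfosuboz)
  rule 5 (final devoicing): finfosuboz → finfosubos
  ⇒ as a loan: finfosubos
Morak 'finfosubos' matches the loan outcome 'finfosubos', not the inherited 'pinfolubot' — it skipped the early Morak changes, so it was borrowed from Tazilar.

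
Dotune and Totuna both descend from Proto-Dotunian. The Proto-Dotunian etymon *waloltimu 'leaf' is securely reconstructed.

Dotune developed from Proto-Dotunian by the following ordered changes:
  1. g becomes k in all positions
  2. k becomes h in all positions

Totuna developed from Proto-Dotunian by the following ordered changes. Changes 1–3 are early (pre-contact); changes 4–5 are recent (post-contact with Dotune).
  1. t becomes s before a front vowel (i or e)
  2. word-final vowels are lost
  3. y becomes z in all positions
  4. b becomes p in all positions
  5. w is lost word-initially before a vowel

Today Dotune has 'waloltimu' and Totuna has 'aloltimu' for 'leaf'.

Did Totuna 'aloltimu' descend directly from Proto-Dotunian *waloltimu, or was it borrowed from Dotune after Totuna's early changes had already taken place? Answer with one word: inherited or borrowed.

borrowed

If inherited, *waloltimu would pass through all of Totuna's changes:
Totuna: *waloltimu
  waloltimu → walolsimu   [palatalisation]
  walolsimu → walolsim   [apocope]
  walolsim (rule 3 does not apply)
  walolsim (rule 4 does not apply)
  walolsim → alolsim   [glide loss]
  giving Totuna alolsim.
If borrowed from Dotune 'waloltimu' after the early changes, it would undergo only the recent ones:
  rule 4 (unconditioned shift): no change (waloltimu)
  rule 5 (glide loss): waloltimu → aloltimu
  ⇒ as a loan: aloltimu
Totuna 'aloltimu' matches the loan outcome 'aloltimu', not the inherited 'alolsim' — it skipped the early Totuna changes, so it was borrowed from Dotune.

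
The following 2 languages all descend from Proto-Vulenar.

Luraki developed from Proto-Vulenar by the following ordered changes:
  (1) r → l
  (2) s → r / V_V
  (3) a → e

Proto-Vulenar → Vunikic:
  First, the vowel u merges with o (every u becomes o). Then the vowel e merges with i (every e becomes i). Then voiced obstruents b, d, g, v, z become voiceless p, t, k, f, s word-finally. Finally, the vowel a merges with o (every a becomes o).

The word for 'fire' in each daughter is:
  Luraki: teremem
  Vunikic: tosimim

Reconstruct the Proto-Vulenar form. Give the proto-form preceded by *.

*tasemem

Position 3: Luraki has r, Vunikic has s. In Luraki, r can only continue *s, so the proto-segment is *s.
Position 2: Luraki has e, Vunikic has o. Taking the neighbouring segments as reconstructed: Luraki e could go back to *a or *e; Vunikic o could go back to *a or *o or *u — the one source consistent with every daughter is *a.
Verify the candidate proto-form against each daughter:
Luraki: *tasemem
  tasemem (rule 1 does not apply)
  tasemem → taremem   [rhotacism]
  taremem → teremem   [vowel merger]
  giving Luraki teremem.
Vunikic: *tasemem
  tasemem (rule 1 does not apply)
  tasemem → tasimim   [vowel merger]
  tasimim (rule 3 does not apply)
  tasimim → tosimim   [vowel merger]
  giving Vunikic tosimim.
*tasemem is the unique common source.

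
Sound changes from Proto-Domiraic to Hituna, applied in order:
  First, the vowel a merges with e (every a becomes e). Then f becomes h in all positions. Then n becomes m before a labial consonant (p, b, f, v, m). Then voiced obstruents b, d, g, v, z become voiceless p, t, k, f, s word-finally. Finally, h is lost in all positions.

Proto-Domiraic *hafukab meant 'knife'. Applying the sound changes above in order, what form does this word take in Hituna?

eukep

Hituna: start from *hafukab.
  rule 1 (vowel merger): hafukab → hefukeb
  rule 2 (unconditioned shift): hefukeb → hehukeb
  rule 3: no change — hehukeb
  rule 4 (final devoicing): hehukeb → hehukep
  rule 5 (h-loss): hehukep → eukep
  ⇒ Hituna eukep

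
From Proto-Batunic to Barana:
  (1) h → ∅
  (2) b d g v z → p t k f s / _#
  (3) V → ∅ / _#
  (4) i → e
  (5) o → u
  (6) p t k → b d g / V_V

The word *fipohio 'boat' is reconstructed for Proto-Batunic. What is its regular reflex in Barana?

febue

Barana: *fipohio
  fipohio → fipoio   [h-loss]
  fipoio (rule 2 does not apply)
  fipoio → fipoi   [apocope]
  fipoi → fepoe   [vowel merger]
  fepoe → fepue   [vowel merger]
  fepue → febue   [intervocalic voicing]
  giving Barana febue.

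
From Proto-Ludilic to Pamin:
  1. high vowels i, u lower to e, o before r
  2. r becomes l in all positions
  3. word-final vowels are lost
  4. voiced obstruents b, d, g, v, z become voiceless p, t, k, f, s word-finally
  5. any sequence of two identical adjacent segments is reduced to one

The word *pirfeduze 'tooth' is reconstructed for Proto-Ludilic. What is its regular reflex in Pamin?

pelfedus

Pamin: *pirfeduze
  pirfeduze → perfeduze   [pre-rhotic lowering]
  perfeduze → pelfeduze   [unconditioned shift]
  pelfeduze → pelfeduz   [apocope]
  pelfeduz → pelfedus   [final devoicing]
  pelfedus (rule 5 does not apply)
  giving Pamin pelfedus.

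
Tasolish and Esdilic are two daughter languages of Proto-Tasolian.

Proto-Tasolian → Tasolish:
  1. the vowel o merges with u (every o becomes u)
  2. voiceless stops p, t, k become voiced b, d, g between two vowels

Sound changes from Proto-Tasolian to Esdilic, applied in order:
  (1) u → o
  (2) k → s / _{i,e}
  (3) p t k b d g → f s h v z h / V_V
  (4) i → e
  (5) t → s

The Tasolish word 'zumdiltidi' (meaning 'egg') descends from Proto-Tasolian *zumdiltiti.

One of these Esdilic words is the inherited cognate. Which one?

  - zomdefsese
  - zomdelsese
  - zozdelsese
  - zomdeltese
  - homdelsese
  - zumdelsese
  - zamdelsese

zomdelsese

Esdilic: *zumdiltiti
  zumdiltiti → zomdiltiti   [vowel merger]
  zomdiltiti (rule 2 does not apply)
  zomdiltiti → zomdiltisi   [intervocalic lenition]
  zomdiltisi → zomdeltese   [vowel merger]
  zomdeltese → zomdelsese   [unconditioned shift]
  giving Esdilic zomdelsese.
Only 'zomdelsese' matches the regular Esdilic development of *zumdiltiti.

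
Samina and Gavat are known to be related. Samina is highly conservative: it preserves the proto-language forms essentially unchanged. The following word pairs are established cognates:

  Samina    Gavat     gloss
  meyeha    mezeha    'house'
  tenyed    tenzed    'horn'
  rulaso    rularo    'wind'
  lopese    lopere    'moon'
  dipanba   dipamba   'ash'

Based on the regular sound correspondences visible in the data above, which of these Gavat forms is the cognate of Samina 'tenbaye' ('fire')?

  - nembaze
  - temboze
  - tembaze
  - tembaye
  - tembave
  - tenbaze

tembaze

dipanba ~ dipamba — Samina n corresponds to Gavat m after a vowel, before a labial obstruent.
meyeha ~ mezeha — Samina y corresponds to Gavat z between vowels (before a front vowel).
Applying these to Samina 'tenbaye':
  tenbaye → tembaye   (n→m after a vowel, before a labial obstruent)
  tembaye → tembaze   (y→z between vowels (before a front vowel))
So the Gavat cognate is 'tembaze'.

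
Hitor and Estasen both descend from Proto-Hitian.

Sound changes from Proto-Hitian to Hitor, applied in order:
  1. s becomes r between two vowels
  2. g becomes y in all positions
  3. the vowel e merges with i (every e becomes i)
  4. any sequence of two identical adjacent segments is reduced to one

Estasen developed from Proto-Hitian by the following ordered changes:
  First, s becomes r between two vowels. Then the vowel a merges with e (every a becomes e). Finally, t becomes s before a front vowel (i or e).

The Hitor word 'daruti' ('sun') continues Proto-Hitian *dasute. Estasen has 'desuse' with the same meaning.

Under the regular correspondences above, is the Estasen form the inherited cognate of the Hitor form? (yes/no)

Derive the expected Estasen reflex of *dasute:
Estasen: *dasute > darute > derute > deruse  (by rhotacism, vowel merger, palatalisation)
The regular Estasen reflex would be 'deruse', but the attested form is 'desuse'. The correspondence is irregular, so they are not cognates (the Estasen form has a different source).

no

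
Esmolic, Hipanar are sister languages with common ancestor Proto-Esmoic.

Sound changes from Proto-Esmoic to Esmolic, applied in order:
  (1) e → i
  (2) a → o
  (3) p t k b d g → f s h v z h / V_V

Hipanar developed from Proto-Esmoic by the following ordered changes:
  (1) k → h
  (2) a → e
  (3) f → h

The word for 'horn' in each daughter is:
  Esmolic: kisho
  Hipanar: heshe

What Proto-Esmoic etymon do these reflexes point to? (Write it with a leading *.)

Position 5: Esmolic has o, Hipanar has e. Taking the neighbouring segments as reconstructed: Esmolic o could go back to *a or *o; Hipanar e could go back to *a or *e — the one source consistent with every daughter is *a.
Position 2: Esmolic has i, Hipanar has e. Taking the neighbouring segments as reconstructed: Esmolic i could go back to *e or *i; Hipanar e could go back to *a or *e — the one source consistent with every daughter is *e.
This points to *kesha. Verify forward in each daughter:
Esmolic: *kesha
  kesha → kisha   [vowel merger]
  kisha → kisho   [vowel merger]
  kisho (rule 3 does not apply)
  giving Esmolic kisho.
Hipanar: *kesha
  kesha → hesha   [unconditioned shift]
  hesha → heshe   [vowel merger]
  heshe (rule 3 does not apply)
  giving Hipanar heshe.
No other proto-form is consistent with every reflex, so the reconstruction is *kesha.

*kesha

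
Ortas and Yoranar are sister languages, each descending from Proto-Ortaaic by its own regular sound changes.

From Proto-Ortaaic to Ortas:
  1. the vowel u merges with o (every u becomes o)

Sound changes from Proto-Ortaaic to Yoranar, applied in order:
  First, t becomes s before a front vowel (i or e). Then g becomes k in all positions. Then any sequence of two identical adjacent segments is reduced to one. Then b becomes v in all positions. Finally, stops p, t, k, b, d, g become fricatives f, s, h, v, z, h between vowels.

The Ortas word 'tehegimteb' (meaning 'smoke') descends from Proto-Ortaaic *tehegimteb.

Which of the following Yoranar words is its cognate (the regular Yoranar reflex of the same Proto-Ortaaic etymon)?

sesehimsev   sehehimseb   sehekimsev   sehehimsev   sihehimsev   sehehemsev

Yoranar: *tehegimteb
  tehegimteb → sehegimseb   [palatalisation]
  sehegimseb → sehekimseb   [unconditioned shift]
  sehekimseb (rule 3 does not apply)
  sehekimseb → sehekimsev   [unconditioned shift]
  sehekimsev → sehehimsev   [intervocalic lenition]
  giving Yoranar sehehimsev.
The other candidates each miss or misapply at least one Yoranar change.

sehehimsev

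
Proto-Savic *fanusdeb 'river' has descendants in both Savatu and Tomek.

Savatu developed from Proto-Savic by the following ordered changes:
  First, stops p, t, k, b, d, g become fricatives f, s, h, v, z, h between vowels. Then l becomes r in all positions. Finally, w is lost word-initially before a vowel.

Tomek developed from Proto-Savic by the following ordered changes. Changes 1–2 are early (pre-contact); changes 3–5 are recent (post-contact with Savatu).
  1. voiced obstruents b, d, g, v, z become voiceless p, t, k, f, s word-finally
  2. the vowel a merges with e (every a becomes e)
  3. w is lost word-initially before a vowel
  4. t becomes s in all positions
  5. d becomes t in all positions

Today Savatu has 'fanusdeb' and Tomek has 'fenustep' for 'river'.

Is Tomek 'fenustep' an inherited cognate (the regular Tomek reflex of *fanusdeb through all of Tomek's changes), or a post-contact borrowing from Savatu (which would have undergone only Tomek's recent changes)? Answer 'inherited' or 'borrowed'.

inherited

If inherited, *fanusdeb would pass through all of Tomek's changes:
Tomek: *fanusdeb
  fanusdeb → fanusdep   [final devoicing]
  fanusdep → fenusdep   [vowel merger]
  fenusdep (rule 3 does not apply)
  fenusdep (rule 4 does not apply)
  fenusdep → fenustep   [unconditioned shift]
  giving Tomek fenustep.
If borrowed from Savatu 'fanusdeb' after the early changes, it would undergo only the recent ones:
  rule 3 (glide loss): no change (fanusdeb)
  rule 4 (unconditioned shift): no change (fanusdeb)
  rule 5 (unconditioned shift): fanusdeb → fanusteb
  ⇒ as a loan: fanusteb
Tomek 'fenustep' matches the inherited outcome exactly, so it is an inherited cognate, not a loan.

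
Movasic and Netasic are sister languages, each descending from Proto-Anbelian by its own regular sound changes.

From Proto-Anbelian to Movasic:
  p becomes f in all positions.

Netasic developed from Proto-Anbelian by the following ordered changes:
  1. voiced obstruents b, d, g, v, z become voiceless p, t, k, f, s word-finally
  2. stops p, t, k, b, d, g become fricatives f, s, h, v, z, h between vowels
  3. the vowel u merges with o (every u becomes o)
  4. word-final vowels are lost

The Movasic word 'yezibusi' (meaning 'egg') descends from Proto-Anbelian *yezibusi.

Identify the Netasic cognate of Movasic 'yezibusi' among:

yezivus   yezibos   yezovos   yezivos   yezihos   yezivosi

yezivos

Netasic: *yezibusi
  yezibusi (rule 1 does not apply)
  yezibusi → yezivusi   [intervocalic lenition]
  yezivusi → yezivosi   [vowel merger]
  yezivosi → yezivos   [apocope]
  giving Netasic yezivos.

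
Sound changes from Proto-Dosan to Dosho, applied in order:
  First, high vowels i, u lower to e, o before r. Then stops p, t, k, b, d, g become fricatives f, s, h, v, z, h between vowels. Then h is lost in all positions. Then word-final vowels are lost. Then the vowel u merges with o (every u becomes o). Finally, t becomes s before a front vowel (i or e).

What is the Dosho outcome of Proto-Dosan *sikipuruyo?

Dosho: *sikipuruyo > sikiporuyo > sihiforuyo > siiforuyo > siiforuy > siiforoy  (by pre-rhotic lowering, intervocalic lenition, h-loss, apocope, vowel merger)

siiforoy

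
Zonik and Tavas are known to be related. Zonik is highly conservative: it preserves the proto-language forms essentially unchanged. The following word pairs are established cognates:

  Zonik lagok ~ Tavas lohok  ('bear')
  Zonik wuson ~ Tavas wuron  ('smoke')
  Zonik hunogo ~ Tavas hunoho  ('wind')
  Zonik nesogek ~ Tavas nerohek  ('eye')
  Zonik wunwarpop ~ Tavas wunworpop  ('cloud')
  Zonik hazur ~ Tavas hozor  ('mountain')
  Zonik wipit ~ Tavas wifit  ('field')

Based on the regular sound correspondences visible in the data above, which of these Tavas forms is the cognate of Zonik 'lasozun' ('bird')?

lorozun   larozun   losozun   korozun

lagok ~ lohok, hazur ~ hozor — Zonik a corresponds to Tavas o after a consonant, before a consonant other than r, m, n, p, b, f, v.
wuson ~ wuron, nesogek ~ nerohek — Zonik s corresponds to Tavas r between vowels (before a back vowel).
Applying these to Zonik 'lasozun':
  lasozun → losozun   (a→o after a consonant, before a consonant other than r, m, n, p, b, f, v)
  losozun → lorozun   (s→r between vowels (before a back vowel))
So the Tavas cognate is 'lorozun'.

lorozun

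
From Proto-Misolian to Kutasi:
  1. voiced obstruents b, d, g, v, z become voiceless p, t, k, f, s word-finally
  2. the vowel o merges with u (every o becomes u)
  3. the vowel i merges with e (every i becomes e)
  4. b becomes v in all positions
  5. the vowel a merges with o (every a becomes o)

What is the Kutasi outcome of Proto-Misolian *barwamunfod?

Kutasi: *barwamunfod
  barwamunfod → barwamunfot   [final devoicing]
  barwamunfot → barwamunfut   [vowel merger]
  barwamunfut (rule 3 does not apply)
  barwamunfut → varwamunfut   [unconditioned shift]
  varwamunfut → vorwomunfut   [vowel merger]
  giving Kutasi vorwomunfut.

vorwomunfut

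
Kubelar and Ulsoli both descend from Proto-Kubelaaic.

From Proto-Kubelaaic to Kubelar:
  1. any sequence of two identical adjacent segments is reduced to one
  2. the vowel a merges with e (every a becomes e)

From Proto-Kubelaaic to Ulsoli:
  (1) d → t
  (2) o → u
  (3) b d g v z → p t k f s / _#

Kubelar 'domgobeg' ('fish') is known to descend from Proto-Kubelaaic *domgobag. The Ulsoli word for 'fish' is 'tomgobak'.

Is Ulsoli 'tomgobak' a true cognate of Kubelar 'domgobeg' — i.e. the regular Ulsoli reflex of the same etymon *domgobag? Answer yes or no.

no

Derive the expected Ulsoli reflex of *domgobag:
Ulsoli: start from *domgobag.
  rule 1 (unconditioned shift): domgobag → tomgobag
  rule 2 (vowel merger): tomgobag → tumgubag
  rule 3 (final devoicing): tumgubag → tumgubak
  ⇒ Ulsoli tumgubak
The regular Ulsoli reflex would be 'tumgubak', but the attested form is 'tomgobak'. The correspondence is irregular, so they are not cognates (the Ulsoli form has a different source).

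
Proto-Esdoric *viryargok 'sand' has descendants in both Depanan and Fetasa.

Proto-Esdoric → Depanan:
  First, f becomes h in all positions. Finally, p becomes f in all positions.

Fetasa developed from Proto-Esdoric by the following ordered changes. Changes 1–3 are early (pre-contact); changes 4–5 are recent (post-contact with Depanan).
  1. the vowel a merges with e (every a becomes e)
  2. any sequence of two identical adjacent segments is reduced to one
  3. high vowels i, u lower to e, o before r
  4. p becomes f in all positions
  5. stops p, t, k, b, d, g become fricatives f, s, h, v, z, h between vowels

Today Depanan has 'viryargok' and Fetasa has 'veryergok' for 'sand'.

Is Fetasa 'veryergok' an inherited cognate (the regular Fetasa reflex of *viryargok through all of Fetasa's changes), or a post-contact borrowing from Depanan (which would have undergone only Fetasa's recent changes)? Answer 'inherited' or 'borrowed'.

inherited

If inherited, *viryargok would pass through all of Fetasa's changes:
Fetasa: *viryargok
  viryargok → viryergok   [vowel merger]
  viryergok (rule 2 does not apply)
  viryergok → veryergok   [pre-rhotic lowering]
  veryergok (rule 4 does not apply)
  veryergok (rule 5 does not apply)
  giving Fetasa veryergok.
If borrowed from Depanan 'viryargok' after the early changes, it would undergo only the recent ones:
  rule 4 (unconditioned shift): no change (viryargok)
  rule 5 (intervocalic lenition): no change (viryargok)
  ⇒ as a loan: viryargok
Fetasa 'veryergok' matches the inherited outcome exactly, so it is an inherited cognate, not a loan.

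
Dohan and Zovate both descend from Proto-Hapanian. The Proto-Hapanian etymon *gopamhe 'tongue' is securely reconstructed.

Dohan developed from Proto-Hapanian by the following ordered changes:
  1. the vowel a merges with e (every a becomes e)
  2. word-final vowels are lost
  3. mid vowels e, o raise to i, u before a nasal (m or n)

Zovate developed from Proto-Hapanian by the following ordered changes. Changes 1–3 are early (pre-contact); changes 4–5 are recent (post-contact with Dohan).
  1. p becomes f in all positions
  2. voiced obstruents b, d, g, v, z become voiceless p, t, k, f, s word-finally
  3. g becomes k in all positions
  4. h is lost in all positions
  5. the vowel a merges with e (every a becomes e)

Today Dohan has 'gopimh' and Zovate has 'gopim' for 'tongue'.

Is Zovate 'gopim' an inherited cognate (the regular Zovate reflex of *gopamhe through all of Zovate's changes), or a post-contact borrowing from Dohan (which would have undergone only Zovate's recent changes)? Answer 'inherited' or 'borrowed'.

If inherited, *gopamhe would pass through all of Zovate's changes:
Zovate: *gopamhe > gofamhe > kofamhe > kofame > kofeme  (by unconditioned shift, unconditioned shift, h-loss, vowel merger)
If borrowed from Dohan 'gopimh' after the early changes, it would undergo only the recent ones:
  rule 4 (h-loss): gopimh → gopim
  rule 5 (vowel merger): no change (gopim)
  ⇒ as a loan: gopim
Zovate 'gopim' matches the loan outcome 'gopim', not the inherited 'kofeme' — it skipped the early Zovate changes, so it was borrowed from Dohan.

borrowed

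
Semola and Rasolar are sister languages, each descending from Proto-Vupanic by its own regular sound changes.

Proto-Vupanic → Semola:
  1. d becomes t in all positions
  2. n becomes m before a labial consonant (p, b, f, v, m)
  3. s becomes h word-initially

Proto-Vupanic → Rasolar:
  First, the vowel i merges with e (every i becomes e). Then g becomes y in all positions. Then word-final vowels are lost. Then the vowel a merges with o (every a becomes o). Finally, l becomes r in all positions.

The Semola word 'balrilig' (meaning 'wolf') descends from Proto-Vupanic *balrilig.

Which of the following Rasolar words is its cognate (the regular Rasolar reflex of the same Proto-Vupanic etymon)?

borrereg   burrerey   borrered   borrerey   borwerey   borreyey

Rasolar: *balrilig
  balrilig → balreleg   [vowel merger]
  balreleg → balreley   [unconditioned shift]
  balreley (rule 3 does not apply)
  balreley → bolreley   [vowel merger]
  bolreley → borrerey   [unconditioned shift]
  giving Rasolar borrerey.
Among the options, 'borrerey' alone shows every Rasolar change applied in order.

borrerey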